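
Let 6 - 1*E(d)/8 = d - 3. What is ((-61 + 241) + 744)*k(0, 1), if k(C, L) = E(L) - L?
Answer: 58212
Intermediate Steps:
E(d) = 72 - 8*d (E(d) = 48 - 8*(d - 3) = 48 - 8*(-3 + d) = 48 + (24 - 8*d) = 72 - 8*d)
k(C, L) = 72 - 9*L (k(C, L) = (72 - 8*L) - L = 72 - 9*L)
((-61 + 241) + 744)*k(0, 1) = ((-61 + 241) + 744)*(72 - 9*1) = (180 + 744)*(72 - 9) = 924*63 = 58212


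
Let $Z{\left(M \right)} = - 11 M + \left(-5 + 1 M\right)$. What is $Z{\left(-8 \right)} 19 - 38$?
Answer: $1387$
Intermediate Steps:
$Z{\left(M \right)} = -5 - 10 M$ ($Z{\left(M \right)} = - 11 M + \left(-5 + M\right) = -5 - 10 M$)
$Z{\left(-8 \right)} 19 - 38 = \left(-5 - -80\right) 19 - 38 = \left(-5 + 80\right) 19 - 38 = 75 \cdot 19 - 38 = 1425 - 38 = 1387$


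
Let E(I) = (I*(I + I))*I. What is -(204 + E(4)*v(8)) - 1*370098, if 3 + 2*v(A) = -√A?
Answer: -370110 + 128*√2 ≈ -3.6993e+5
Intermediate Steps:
v(A) = -3/2 - √A/2 (v(A) = -3/2 + (-√A)/2 = -3/2 - √A/2)
E(I) = 2*I³ (E(I) = (I*(2*I))*I = (2*I²)*I = 2*I³)
-(204 + E(4)*v(8)) - 1*370098 = -(204 + (2*4³)*(-3/2 - √2)) - 1*370098 = -(204 + (2*64)*(-3/2 - √2)) - 370098 = -(204 + 128*(-3/2 - √2)) - 370098 = -(204 + (-192 - 128*√2)) - 370098 = -(12 - 128*√2) - 370098 = (-12 + 128*√2) - 370098 = -370110 + 128*√2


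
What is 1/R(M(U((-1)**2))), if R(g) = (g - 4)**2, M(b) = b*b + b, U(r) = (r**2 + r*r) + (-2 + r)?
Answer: 1/4 ≈ 0.25000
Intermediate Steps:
U(r) = -2 + r + 2*r**2 (U(r) = (r**2 + r**2) + (-2 + r) = 2*r**2 + (-2 + r) = -2 + r + 2*r**2)
M(b) = b + b**2 (M(b) = b**2 + b = b + b**2)
R(g) = (-4 + g)**2
1/R(M(U((-1)**2))) = 1/((-4 + (-2 + (-1)**2 + 2*((-1)**2)**2)*(1 + (-2 + (-1)**2 + 2*((-1)**2)**2)))**2) = 1/((-4 + (-2 + 1 + 2*1**2)*(1 + (-2 + 1 + 2*1**2)))**2) = 1/((-4 + (-2 + 1 + 2*1)*(1 + (-2 + 1 + 2*1)))**2) = 1/((-4 + (-2 + 1 + 2)*(1 + (-2 + 1 + 2)))**2) = 1/((-4 + 1*(1 + 1))**2) = 1/((-4 + 1*2)**2) = 1/((-4 + 2)**2) = 1/((-2)**2) = 1/4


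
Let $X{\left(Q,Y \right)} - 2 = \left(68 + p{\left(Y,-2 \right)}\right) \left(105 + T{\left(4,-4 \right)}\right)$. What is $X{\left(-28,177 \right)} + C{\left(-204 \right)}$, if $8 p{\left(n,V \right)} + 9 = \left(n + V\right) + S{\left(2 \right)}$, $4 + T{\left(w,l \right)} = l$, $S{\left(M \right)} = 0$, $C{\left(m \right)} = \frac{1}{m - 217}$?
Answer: $\frac{14500499}{1684} \approx 8610.8$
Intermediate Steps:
$C{\left(m \right)} = \frac{1}{-217 + m}$
$T{\left(w,l \right)} = -4 + l$
$p{\left(n,V \right)} = - \frac{9}{8} + \frac{V}{8} + \frac{n}{8}$ ($p{\left(n,V \right)} = - \frac{9}{8} + \frac{\left(n + V\right) + 0}{8} = - \frac{9}{8} + \frac{\left(V + n\right) + 0}{8} = - \frac{9}{8} + \frac{V + n}{8} = - \frac{9}{8} + \left(\frac{V}{8} + \frac{n}{8}\right) = - \frac{9}{8} + \frac{V}{8} + \frac{n}{8}$)
$X{\left(Q,Y \right)} = \frac{51717}{8} + \frac{97 Y}{8}$ ($X{\left(Q,Y \right)} = 2 + \left(68 + \left(- \frac{9}{8} + \frac{1}{8} \left(-2\right) + \frac{Y}{8}\right)\right) \left(105 - 8\right) = 2 + \left(68 - \left(\frac{11}{8} - \frac{Y}{8}\right)\right) \left(105 - 8\right) = 2 + \left(68 + \left(- \frac{11}{8} + \frac{Y}{8}\right)\right) 97 = 2 + \left(\frac{533}{8} + \frac{Y}{8}\right) 97 = 2 + \left(\frac{51701}{8} + \frac{97 Y}{8}\right) = \frac{51717}{8} + \frac{97 Y}{8}$)
$X{\left(-28,177 \right)} + C{\left(-204 \right)} = \left(\frac{51717}{8} + \frac{97}{8} \cdot 177\right) + \frac{1}{-217 - 204} = \left(\frac{51717}{8} + \frac{17169}{8}\right) + \frac{1}{-421} = \frac{34443}{4} - \frac{1}{421} = \frac{14500499}{1684}$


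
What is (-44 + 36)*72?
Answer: -576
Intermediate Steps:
(-44 + 36)*72 = -8*72 = -576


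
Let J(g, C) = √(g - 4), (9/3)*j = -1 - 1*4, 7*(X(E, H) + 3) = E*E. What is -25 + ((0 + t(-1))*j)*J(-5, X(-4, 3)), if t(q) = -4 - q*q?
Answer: -25 + 25*I ≈ -25.0 + 25.0*I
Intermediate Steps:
X(E, H) = -3 + E²/7 (X(E, H) = -3 + (E*E)/7 = -3 + E²/7)
t(q) = -4 - q²
j = -5/3 (j = (-1 - 1*4)/3 = (-1 - 4)/3 = (⅓)*(-5) = -5/3 ≈ -1.6667)
J(g, C) = √(-4 + g)
-25 + ((0 + t(-1))*j)*J(-5, X(-4, 3)) = -25 + ((0 + (-4 - 1*(-1)²))*(-5/3))*√(-4 - 5) = -25 + ((0 + (-4 - 1*1))*(-5/3))*√(-9) = -25 + ((0 + (-4 - 1))*(-5/3))*(3*I) = -25 + ((0 - 5)*(-5/3))*(3*I) = -25 + (-5*(-5/3))*(3*I) = -25 + 25*(3*I)/3 = -25 + 25*I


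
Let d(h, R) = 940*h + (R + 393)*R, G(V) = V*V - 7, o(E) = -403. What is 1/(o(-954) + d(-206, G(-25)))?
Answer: 1/430755 ≈ 2.3215e-6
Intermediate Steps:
G(V) = -7 + V**2 (G(V) = V**2 - 7 = -7 + V**2)
d(h, R) = 940*h + R*(393 + R) (d(h, R) = 940*h + (393 + R)*R = 940*h + R*(393 + R))
1/(o(-954) + d(-206, G(-25))) = 1/(-403 + ((-7 + (-25)**2)**2 + 393*(-7 + (-25)**2) + 940*(-206))) = 1/(-403 + ((-7 + 625)**2 + 393*(-7 + 625) - 193640)) = 1/(-403 + (618**2 + 393*618 - 193640)) = 1/(-403 + (381924 + 242874 - 193640)) = 1/(-403 + 431158) = 1/430755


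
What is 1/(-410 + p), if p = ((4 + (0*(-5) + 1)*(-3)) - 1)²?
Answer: -1/410 ≈ -0.0024390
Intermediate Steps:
p = 0 (p = ((4 + (0 + 1)*(-3)) - 1)² = ((4 + 1*(-3)) - 1)² = ((4 - 3) - 1)² = (1 - 1)² = 0² = 0)
1/(-410 + p) = 1/(-410 + 0) = 1/(-410) = -1/410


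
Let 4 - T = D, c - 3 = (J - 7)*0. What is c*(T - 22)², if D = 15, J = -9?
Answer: 3267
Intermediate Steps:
c = 3 (c = 3 + (-9 - 7)*0 = 3 - 16*0 = 3 + 0 = 3)
T = -11 (T = 4 - 1*15 = 4 - 15 = -11)
c*(T - 22)² = 3*(-11 - 22)² = 3*(-33)² = 3*1089 = 3267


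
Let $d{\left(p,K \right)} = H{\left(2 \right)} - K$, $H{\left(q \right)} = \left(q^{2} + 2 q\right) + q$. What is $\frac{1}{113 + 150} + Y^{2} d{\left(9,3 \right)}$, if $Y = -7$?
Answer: $\frac{90210}{263} \approx 343.0$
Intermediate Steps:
$H{\left(q \right)} = q^{2} + 3 q$
$d{\left(p,K \right)} = 10 - K$ ($d{\left(p,K \right)} = 2 \left(3 + 2\right) - K = 2 \cdot 5 - K = 10 - K$)
$\frac{1}{113 + 150} + Y^{2} d{\left(9,3 \right)} = \frac{1}{113 + 150} + \left(-7\right)^{2} \left(10 - 3\right) = \frac{1}{263} + 49 \left(10 - 3\right) = \frac{1}{263} + 49 \cdot 7 = \frac{1}{263} + 343 = \frac{90210}{263}$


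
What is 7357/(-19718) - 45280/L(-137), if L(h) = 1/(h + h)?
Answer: 244635697603/19718 ≈ 1.2407e+7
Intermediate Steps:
L(h) = 1/(2*h)
7357/(-19718) - 45280/L(-137) = 7357/(-19718) - 45280/((½)/(-137)) = 7357*(-1/19718) - 45280/((½)*(-1/137)) = -7357/19718 - 45280/(-1/274) = -7357/19718 - 45280*(-274) = -7357/19718 + 12406720 = 244635697603/19718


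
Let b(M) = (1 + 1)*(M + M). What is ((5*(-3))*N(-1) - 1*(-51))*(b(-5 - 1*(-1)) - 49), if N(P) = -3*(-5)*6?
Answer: 84435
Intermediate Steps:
N(P) = 90 (N(P) = 15*6 = 90)
b(M) = 4*M (b(M) = 2*(2*M) = 4*M)
((5*(-3))*N(-1) - 1*(-51))*(b(-5 - 1*(-1)) - 49) = ((5*(-3))*90 - 1*(-51))*(4*(-5 - 1*(-1)) - 49) = (-15*90 + 51)*(4*(-5 + 1) - 49) = (-1350 + 51)*(4*(-4) - 49) = -1299*(-16 - 49) = -1299*(-65) = 84435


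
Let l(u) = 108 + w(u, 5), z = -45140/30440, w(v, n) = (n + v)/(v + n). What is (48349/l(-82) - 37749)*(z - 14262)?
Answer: 44137609210066/82949 ≈ 5.3211e+8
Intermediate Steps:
w(v, n) = 1 (w(v, n) = (n + v)/(n + v) = 1)
z = -2257/1522 (z = -45140*1/30440 = -2257/1522 ≈ -1.4829)
l(u) = 109 (l(u) = 108 + 1 = 109)
(48349/l(-82) - 37749)*(z - 14262) = (48349/109 - 37749)*(-2257/1522 - 14262) = (48349*(1/109) - 37749)*(-21709021/1522) = (48349/109 - 37749)*(-21709021/1522) = -4066292/109*(-21709021/1522) = 44137609210066/82949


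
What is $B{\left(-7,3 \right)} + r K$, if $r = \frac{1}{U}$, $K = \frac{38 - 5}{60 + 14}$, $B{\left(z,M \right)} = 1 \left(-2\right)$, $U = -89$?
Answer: $- \frac{13205}{6586} \approx -2.005$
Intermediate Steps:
$B{\left(z,M \right)} = -2$
$K = \frac{33}{74} \approx 0.44595$
$r = - \frac{1}{89}$ ($r = \frac{1}{-89} = - \frac{1}{89} \approx -0.011236$)
$B{\left(-7,3 \right)} + r K = -2 - \frac{33}{6586} = - \frac{13205}{6586}$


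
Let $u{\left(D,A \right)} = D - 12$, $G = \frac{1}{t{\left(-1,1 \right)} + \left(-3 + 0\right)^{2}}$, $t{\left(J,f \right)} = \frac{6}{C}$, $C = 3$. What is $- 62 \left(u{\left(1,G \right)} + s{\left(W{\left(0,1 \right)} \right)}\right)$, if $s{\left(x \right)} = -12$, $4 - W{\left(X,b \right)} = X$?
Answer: $1426$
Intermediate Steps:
$W{\left(X,b \right)} = 4 - X$
$t{\left(J,f \right)} = 2$ ($t{\left(J,f \right)} = \frac{6}{3} = 6 \cdot \frac{1}{3} = 2$)
$G = \frac{1}{11}$ ($G = \frac{1}{2 + \left(-3 + 0\right)^{2}} = \frac{1}{2 + \left(-3\right)^{2}} = \frac{1}{2 + 9} = \frac{1}{11} \approx 0.090909$)
$u{\left(D,A \right)} = -12 + D$
$- 62 \left(u{\left(1,G \right)} + s{\left(W{\left(0,1 \right)} \right)}\right) = - 62 \left(\left(-12 + 1\right) - 12\right) = - 62 \left(-11 - 12\right) = \left(-62\right) \left(-23\right) = 1426$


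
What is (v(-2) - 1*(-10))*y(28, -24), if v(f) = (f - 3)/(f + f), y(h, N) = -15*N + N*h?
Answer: -3510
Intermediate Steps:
v(f) = (-3 + f)/(2*f) (v(f) = (-3 + f)/((2*f)) = (-3 + f)*(1/(2*f)) = (-3 + f)/(2*f))
(v(-2) - 1*(-10))*y(28, -24) = ((½)*(-3 - 2)/(-2) - 1*(-10))*(-24*(-15 + 28)) = ((½)*(-½)*(-5) + 10)*(-24*13) = (5/4 + 10)*(-312) = (45/4)*(-312) = -3510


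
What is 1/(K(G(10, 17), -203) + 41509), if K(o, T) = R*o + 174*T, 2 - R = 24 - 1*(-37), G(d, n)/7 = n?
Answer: -1/834 ≈ -0.0011990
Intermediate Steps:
G(d, n) = 7*n
R = -59 (R = 2 - (24 - 1*(-37)) = 2 - (24 + 37) = 2 - 1*61 = 2 - 61 = -59)
K(o, T) = -59*o + 174*T
1/(K(G(10, 17), -203) + 41509) = 1/((-413*17 + 174*(-203)) + 41509) = 1/((-59*119 - 35322) + 41509) = 1/((-7021 - 35322) + 41509) = 1/(-42343 + 41509) = 1/(-834) = -1/834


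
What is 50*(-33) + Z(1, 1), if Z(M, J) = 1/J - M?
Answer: -1650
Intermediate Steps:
50*(-33) + Z(1, 1) = 50*(-33) + (1/1 - 1*1) = -1650 + (1 - 1) = -1650 + 0 = -1650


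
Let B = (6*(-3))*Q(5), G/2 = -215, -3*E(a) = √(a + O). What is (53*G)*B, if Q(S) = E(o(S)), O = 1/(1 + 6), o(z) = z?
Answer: -820440*√7/7 ≈ -3.1010e+5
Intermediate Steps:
O = ⅐ (O = 1/7 = ⅐ ≈ 0.14286)
E(a) = -√(⅐ + a)/3 (E(a) = -√(a + ⅐)/3 = -√(⅐ + a)/3)
Q(S) = -√(7 + 49*S)/21
G = -430 (G = 2*(-215) = -430)
B = 36*√7/7 (B = (6*(-3))*(-√(7 + 49*5)/21) = -(-6)*√(7 + 245)/7 = -(-6)*√252/7 = -(-6)*6*√7/7 = -(-36)*√7/7 = 36*√7/7 ≈ 13.607)
(53*G)*B = (53*(-430))*(36*√7/7) = -820440*√7/7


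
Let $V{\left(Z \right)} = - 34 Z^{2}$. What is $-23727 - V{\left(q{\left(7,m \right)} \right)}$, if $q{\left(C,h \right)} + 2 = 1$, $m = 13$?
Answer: $-23693$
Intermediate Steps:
$q{\left(C,h \right)} = -1$ ($q{\left(C,h \right)} = -2 + 1 = -1$)
$-23727 - V{\left(q{\left(7,m \right)} \right)} = -23727 - - 34 \left(-1\right)^{2} = -23727 - \left(-34\right) 1 = -23727 - -34 = -23727 + 34 = -23693$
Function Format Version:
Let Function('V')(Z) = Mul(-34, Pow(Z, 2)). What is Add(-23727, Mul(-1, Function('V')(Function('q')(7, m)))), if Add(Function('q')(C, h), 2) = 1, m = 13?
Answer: -23693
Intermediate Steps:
Function('q')(C, h) = -1 (Function('q')(C, h) = Add(-2, 1) = -1)
Add(-23727, Mul(-1, Function('V')(Function('q')(7, m)))) = Add(-23727, Mul(-1, Mul(-34, Pow(-1, 2)))) = Add(-23727, Mul(-1, Mul(-34, 1))) = Add(-23727, Mul(-1, -34)) = Add(-23727, 34) = -23693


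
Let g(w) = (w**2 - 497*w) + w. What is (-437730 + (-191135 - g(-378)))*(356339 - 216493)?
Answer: -134145457502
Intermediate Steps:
g(w) = w**2 - 496*w
(-437730 + (-191135 - g(-378)))*(356339 - 216493) = (-437730 + (-191135 - (-378)*(-496 - 378)))*(356339 - 216493) = (-437730 + (-191135 - (-378)*(-874)))*139846 = (-437730 + (-191135 - 1*330372))*139846 = (-437730 + (-191135 - 330372))*139846 = (-437730 - 521507)*139846 = -959237*139846 = -134145457502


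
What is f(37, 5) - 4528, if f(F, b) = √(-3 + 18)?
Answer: -4528 + √15 ≈ -4524.1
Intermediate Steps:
f(F, b) = √15
f(37, 5) - 4528 = √15 - 4528 = -4528 + √15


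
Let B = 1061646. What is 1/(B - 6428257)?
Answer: -1/5366611 ≈ -1.8634e-7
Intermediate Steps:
1/(B - 6428257) = 1/(1061646 - 6428257) = 1/(-5366611) = -1/5366611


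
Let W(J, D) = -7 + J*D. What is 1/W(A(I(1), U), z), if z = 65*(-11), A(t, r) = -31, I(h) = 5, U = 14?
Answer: 1/22158 ≈ 4.5130e-5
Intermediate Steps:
z = -715
W(J, D) = -7 + D*J
1/W(A(I(1), U), z) = 1/(-7 - 715*(-31)) = 1/(-7 + 22165) = 1/22158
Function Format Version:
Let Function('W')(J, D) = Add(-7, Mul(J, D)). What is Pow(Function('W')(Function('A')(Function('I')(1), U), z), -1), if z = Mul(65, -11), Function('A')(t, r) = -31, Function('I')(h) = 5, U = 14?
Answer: Rational(1, 22158) ≈ 4.5130e-5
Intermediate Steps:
z = -715
Function('W')(J, D) = Add(-7, Mul(D, J))
Pow(Function('W')(Function('A')(Function('I')(1), U), z), -1) = Pow(Add(-7, Mul(-715, -31)), -1) = Pow(Add(-7, 22165), -1) = Pow(22158, -1) = Rational(1, 22158)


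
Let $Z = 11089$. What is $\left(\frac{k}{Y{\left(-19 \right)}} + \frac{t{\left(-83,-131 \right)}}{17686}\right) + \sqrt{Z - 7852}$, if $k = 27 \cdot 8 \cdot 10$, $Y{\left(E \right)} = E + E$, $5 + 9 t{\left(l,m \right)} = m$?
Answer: $- \frac{85955252}{1512153} + \sqrt{3237} \approx 0.05168$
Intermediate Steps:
$t{\left(l,m \right)} = - \frac{5}{9} + \frac{m}{9}$
$Y{\left(E \right)} = 2 E$
$k = 2160$ ($k = 216 \cdot 10 = 2160$)
$\left(\frac{k}{Y{\left(-19 \right)}} + \frac{t{\left(-83,-131 \right)}}{17686}\right) + \sqrt{Z - 7852} = \left(\frac{2160}{2 \left(-19\right)} + \frac{- \frac{5}{9} + \frac{1}{9} \left(-131\right)}{17686}\right) + \sqrt{11089 - 7852} = \left(\frac{2160}{-38} + \left(- \frac{5}{9} - \frac{131}{9}\right) \frac{1}{17686}\right) + \sqrt{3237} = \left(2160 \left(- \frac{1}{38}\right) - \frac{68}{79587}\right) + \sqrt{3237} = \left(- \frac{1080}{19} - \frac{68}{79587}\right) + \sqrt{3237} = - \frac{85955252}{1512153} + \sqrt{3237}$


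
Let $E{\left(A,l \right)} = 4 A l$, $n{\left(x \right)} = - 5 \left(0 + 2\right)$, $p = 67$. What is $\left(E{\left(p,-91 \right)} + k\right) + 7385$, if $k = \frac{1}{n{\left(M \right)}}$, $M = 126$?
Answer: $- \frac{170031}{10} \approx -17003.0$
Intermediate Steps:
$n{\left(x \right)} = -10$ ($n{\left(x \right)} = \left(-5\right) 2 = -10$)
$E{\left(A,l \right)} = 4 A l$
$k = - \frac{1}{10}$ ($k = \frac{1}{-10} = - \frac{1}{10} \approx -0.1$)
$\left(E{\left(p,-91 \right)} + k\right) + 7385 = \left(4 \cdot 67 \left(-91\right) - \frac{1}{10}\right) + 7385 = \left(-24388 - \frac{1}{10}\right) + 7385 = - \frac{243881}{10} + 7385 = - \frac{170031}{10}$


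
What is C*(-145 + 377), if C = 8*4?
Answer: 7424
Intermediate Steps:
C = 32
C*(-145 + 377) = 32*(-145 + 377) = 32*232 = 7424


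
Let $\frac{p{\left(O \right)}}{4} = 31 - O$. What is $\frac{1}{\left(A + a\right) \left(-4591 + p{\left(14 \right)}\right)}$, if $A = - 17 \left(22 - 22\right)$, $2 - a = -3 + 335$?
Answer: $\frac{1}{1492590} \approx 6.6998 \cdot 10^{-7}$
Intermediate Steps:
$a = -330$ ($a = 2 - \left(-3 + 335\right) = 2 - 332 = -330$)
$p{\left(O \right)} = 124 - 4 O$ ($p{\left(O \right)} = 4 \left(31 - O\right) = 124 - 4 O$)
$A = 0$ ($A = \left(-17\right) 0 = 0$)
$\frac{1}{\left(A + a\right) \left(-4591 + p{\left(14 \right)}\right)} = \frac{1}{\left(0 - 330\right) \left(-4591 + \left(124 - 56\right)\right)} = \frac{1}{\left(-330\right) \left(-4591 + \left(124 - 56\right)\right)} = \frac{1}{\left(-330\right) \left(-4591 + 68\right)} = \frac{1}{\left(-330\right) \left(-4523\right)} = \frac{1}{1492590}$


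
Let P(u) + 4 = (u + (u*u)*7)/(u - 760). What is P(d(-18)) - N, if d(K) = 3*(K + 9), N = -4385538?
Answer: 3451410182/787 ≈ 4.3855e+6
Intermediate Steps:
d(K) = 27 + 3*K (d(K) = 3*(9 + K) = 27 + 3*K)
P(u) = -4 + (u + 7*u**2)/(-760 + u) (P(u) = -4 + (u + (u*u)*7)/(u - 760) = -4 + (u + u**2*7)/(-760 + u) = -4 + (u + 7*u**2)/(-760 + u))
P(d(-18)) - N = (3040 - 3*(27 + 3*(-18)) + 7*(27 + 3*(-18))**2)/(-760 + (27 + 3*(-18))) - 1*(-4385538) = (3040 - 3*(27 - 54) + 7*(27 - 54)**2)/(-760 + (27 - 54)) + 4385538 = (3040 - 3*(-27) + 7*(-27)**2)/(-760 - 27) + 4385538 = (3040 + 81 + 7*729)/(-787) + 4385538 = -(3040 + 81 + 5103)/787 + 4385538 = -1/787*8224 + 4385538 = -8224/787 + 4385538 = 3451410182/787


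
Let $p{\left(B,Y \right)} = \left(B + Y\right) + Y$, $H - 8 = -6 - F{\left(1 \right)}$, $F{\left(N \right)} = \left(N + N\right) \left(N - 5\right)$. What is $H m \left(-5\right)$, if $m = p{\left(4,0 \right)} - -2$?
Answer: $-300$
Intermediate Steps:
$F{\left(N \right)} = 2 N \left(-5 + N\right)$
$H = 10$ ($H = 8 - \left(6 + 2 \cdot 1 \left(-5 + 1\right)\right) = 8 - \left(6 + 2 \cdot 1 \left(-4\right)\right) = 8 - -2 = 8 + \left(-6 + 8\right) = 8 + 2 = 10$)
$p{\left(B,Y \right)} = B + 2 Y$
$m = 6$ ($m = \left(4 + 2 \cdot 0\right) - -2 = \left(4 + 0\right) + 2 = 4 + 2 = 6$)
$H m \left(-5\right) = 10 \cdot 6 \left(-5\right) = 60 \left(-5\right) = -300$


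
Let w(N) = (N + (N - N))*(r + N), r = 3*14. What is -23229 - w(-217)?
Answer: -61204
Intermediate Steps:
r = 42
w(N) = N*(42 + N) (w(N) = (N + (N - N))*(42 + N) = (N + 0)*(42 + N) = N*(42 + N))
-23229 - w(-217) = -23229 - (-217)*(42 - 217) = -23229 - (-217)*(-175) = -23229 - 1*37975 = -23229 - 37975 = -61204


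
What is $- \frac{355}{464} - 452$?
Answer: $- \frac{210083}{464} \approx -452.77$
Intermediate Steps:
$- \frac{355}{464} - 452 = - \frac{210083}{464}$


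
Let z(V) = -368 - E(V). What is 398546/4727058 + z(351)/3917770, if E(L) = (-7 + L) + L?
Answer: 778193349883/9259763010330 ≈ 0.084040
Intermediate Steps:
E(L) = -7 + 2*L
z(V) = -361 - 2*V (z(V) = -368 - (-7 + 2*V) = -368 + (7 - 2*V) = -361 - 2*V)
398546/4727058 + z(351)/3917770 = 398546/4727058 + (-361 - 2*351)/3917770 = 398546*(1/4727058) + (-361 - 702)*(1/3917770) = 199273/2363529 - 1063*1/3917770 = 199273/2363529 - 1063/3917770 = 778193349883/9259763010330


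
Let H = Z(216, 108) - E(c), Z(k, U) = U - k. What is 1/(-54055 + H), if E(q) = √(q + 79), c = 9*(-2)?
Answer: -54163/2933630508 + √61/2933630508 ≈ -1.8460e-5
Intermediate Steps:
c = -18
E(q) = √(79 + q)
H = -108 - √61 (H = (108 - 1*216) - √(79 - 18) = (108 - 216) - √61 = -108 - √61 ≈ -115.81)
1/(-54055 + H) = 1/(-54055 + (-108 - √61)) = 1/(-54163 - √61)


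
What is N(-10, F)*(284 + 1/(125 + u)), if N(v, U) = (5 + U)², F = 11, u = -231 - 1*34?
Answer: 2544576/35 ≈ 72702.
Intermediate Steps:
u = -265 (u = -231 - 34 = -265)
N(-10, F)*(284 + 1/(125 + u)) = (5 + 11)²*(284 + 1/(125 - 265)) = 16²*(284 + 1/(-140)) = 256*(284 - 1/140) = 256*(39759/140) = 2544576/35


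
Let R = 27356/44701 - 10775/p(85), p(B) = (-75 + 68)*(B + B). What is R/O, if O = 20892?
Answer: 34280461/74088867832 ≈ 0.00046269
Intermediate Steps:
p(B) = -14*B
R = 102841383/10638838 (R = 27356/44701 - 10775/((-14*85)) = 27356*(1/44701) - 10775/(-1190) = 27356/44701 - 10775*(-1/1190) = 27356/44701 + 2155/238 = 102841383/10638838 ≈ 9.6666)
R/O = (102841383/10638838)/20892 = (102841383/10638838)*(1/20892) = 34280461/74088867832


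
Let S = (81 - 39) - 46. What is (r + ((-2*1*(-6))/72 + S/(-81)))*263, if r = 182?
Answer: 7763497/162 ≈ 47923.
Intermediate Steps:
S = -4 (S = 42 - 46 = -4)
(r + ((-2*1*(-6))/72 + S/(-81)))*263 = (182 + ((-2*1*(-6))/72 - 4/(-81)))*263 = (182 + (-2*(-6)*(1/72) - 4*(-1/81)))*263 = (182 + (12*(1/72) + 4/81))*263 = (182 + (⅙ + 4/81))*263 = (182 + 35/162)*263 = (29519/162)*263 = 7763497/162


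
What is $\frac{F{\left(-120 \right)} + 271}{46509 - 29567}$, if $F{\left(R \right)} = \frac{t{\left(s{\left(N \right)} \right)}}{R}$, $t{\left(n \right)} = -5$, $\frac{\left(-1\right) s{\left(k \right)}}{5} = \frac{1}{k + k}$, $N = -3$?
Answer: $\frac{6505}{406608} \approx 0.015998$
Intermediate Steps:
$s{\left(k \right)} = - \frac{5}{2 k}$ ($s{\left(k \right)} = - \frac{5}{k + k} = - \frac{5}{2 k}$)
$F{\left(R \right)} = - \frac{5}{R}$
$\frac{F{\left(-120 \right)} + 271}{46509 - 29567} = \frac{- \frac{5}{-120} + 271}{46509 - 29567} = \frac{\left(-5\right) \left(- \frac{1}{120}\right) + 271}{16942} = \left(\frac{1}{24} + 271\right) \frac{1}{16942} = \frac{6505}{24} \cdot \frac{1}{16942} = \frac{6505}{406608}$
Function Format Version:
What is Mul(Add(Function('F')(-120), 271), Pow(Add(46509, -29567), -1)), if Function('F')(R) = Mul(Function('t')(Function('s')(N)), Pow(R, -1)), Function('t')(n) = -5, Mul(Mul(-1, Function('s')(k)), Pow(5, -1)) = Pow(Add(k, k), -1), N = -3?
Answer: Rational(6505, 406608) ≈ 0.015998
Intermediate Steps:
Function('s')(k) = Mul(Rational(-5, 2), Pow(k, -1)) (Function('s')(k) = Mul(-5, Pow(Add(k, k), -1)) = Mul(-5, Pow(Mul(2, k), -1)) = Mul(-5, Mul(Rational(1, 2), Pow(k, -1))) = Mul(Rational(-5, 2), Pow(k, -1)))
Function('F')(R) = Mul(-5, Pow(R, -1))
Mul(Add(Function('F')(-120), 271), Pow(Add(46509, -29567), -1)) = Mul(Add(Mul(-5, Pow(-120, -1)), 271), Pow(Add(46509, -29567), -1)) = Mul(Add(Mul(-5, Rational(-1, 120)), 271), Pow(16942, -1)) = Mul(Add(Rational(1, 24), 271), Rational(1, 16942)) = Mul(Rational(6505, 24), Rational(1, 16942)) = Rational(6505, 406608)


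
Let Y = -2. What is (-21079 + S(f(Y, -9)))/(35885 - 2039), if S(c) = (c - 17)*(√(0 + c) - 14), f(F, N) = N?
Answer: -6905/11282 - 13*I/5641 ≈ -0.61204 - 0.0023046*I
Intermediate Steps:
S(c) = (-17 + c)*(-14 + √c) (S(c) = (-17 + c)*(√c - 14) = (-17 + c)*(-14 + √c))
(-21079 + S(f(Y, -9)))/(35885 - 2039) = (-21079 + (238 + (-9)^(3/2) - 51*I - 14*(-9)))/(35885 - 2039) = (-21079 + (238 - 27*I - 51*I + 126))/33846 = (-21079 + (238 - 27*I - 51*I + 126))*(1/33846) = (-21079 + (364 - 78*I))*(1/33846) = (-20715 - 78*I)*(1/33846) = -6905/11282 - 13*I/5641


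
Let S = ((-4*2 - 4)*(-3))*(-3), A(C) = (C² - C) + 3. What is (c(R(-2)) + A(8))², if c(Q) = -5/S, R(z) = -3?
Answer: 40666129/11664 ≈ 3486.5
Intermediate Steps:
A(C) = 3 + C² - C
S = -108 (S = ((-8 - 4)*(-3))*(-3) = -12*(-3)*(-3) = 36*(-3) = -108)
c(Q) = 5/108 (c(Q) = -5/(-108) = -5*(-1/108) = 5/108)
(c(R(-2)) + A(8))² = (5/108 + (3 + 8² - 1*8))² = (5/108 + (3 + 64 - 8))² = (5/108 + 59)² = (6377/108)² = 40666129/11664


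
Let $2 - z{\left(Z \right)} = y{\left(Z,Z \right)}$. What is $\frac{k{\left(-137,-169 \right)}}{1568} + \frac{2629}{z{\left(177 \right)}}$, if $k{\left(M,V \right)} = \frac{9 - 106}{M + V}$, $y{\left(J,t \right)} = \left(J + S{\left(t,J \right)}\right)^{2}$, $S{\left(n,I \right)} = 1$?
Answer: $- \frac{89881577}{1085805504} \approx -0.082779$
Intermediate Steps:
$y{\left(J,t \right)} = \left(1 + J\right)^{2}$ ($y{\left(J,t \right)} = \left(J + 1\right)^{2} = \left(1 + J\right)^{2}$)
$z{\left(Z \right)} = 2 - \left(1 + Z\right)^{2}$
$k{\left(M,V \right)} = - \frac{97}{M + V}$
$\frac{k{\left(-137,-169 \right)}}{1568} + \frac{2629}{z{\left(177 \right)}} = \frac{\left(-97\right) \frac{1}{-137 - 169}}{1568} + \frac{2629}{2 - \left(1 + 177\right)^{2}} = - \frac{97}{-306} \cdot \frac{1}{1568} + \frac{2629}{2 - 178^{2}} = \left(-97\right) \left(- \frac{1}{306}\right) \frac{1}{1568} + \frac{2629}{2 - 31684} = \frac{97}{306} \cdot \frac{1}{1568} + \frac{2629}{2 - 31684} = \frac{97}{479808} + \frac{2629}{-31682} = \frac{97}{479808} + 2629 \left(- \frac{1}{31682}\right) = \frac{97}{479808} - \frac{2629}{31682} = - \frac{89881577}{1085805504}$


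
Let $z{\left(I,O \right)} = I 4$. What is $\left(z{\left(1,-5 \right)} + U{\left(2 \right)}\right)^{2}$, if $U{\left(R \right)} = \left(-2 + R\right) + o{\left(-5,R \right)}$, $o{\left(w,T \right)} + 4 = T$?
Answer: $4$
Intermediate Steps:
$z{\left(I,O \right)} = 4 I$
$o{\left(w,T \right)} = -4 + T$
$U{\left(R \right)} = -6 + 2 R$ ($U{\left(R \right)} = \left(-2 + R\right) + \left(-4 + R\right) = -6 + 2 R$)
$\left(z{\left(1,-5 \right)} + U{\left(2 \right)}\right)^{2} = \left(4 \cdot 1 + \left(-6 + 2 \cdot 2\right)\right)^{2} = \left(4 + \left(-6 + 4\right)\right)^{2} = \left(4 - 2\right)^{2} = 2^{2} = 4$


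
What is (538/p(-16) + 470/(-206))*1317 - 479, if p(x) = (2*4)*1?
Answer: 35054791/412 ≈ 85085.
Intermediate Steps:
p(x) = 8 (p(x) = 8*1 = 8)
(538/p(-16) + 470/(-206))*1317 - 479 = (538/8 + 470/(-206))*1317 - 479 = (538*(⅛) + 470*(-1/206))*1317 - 479 = (269/4 - 235/103)*1317 - 479 = (26767/412)*1317 - 479 = 35252139/412 - 479 = 35054791/412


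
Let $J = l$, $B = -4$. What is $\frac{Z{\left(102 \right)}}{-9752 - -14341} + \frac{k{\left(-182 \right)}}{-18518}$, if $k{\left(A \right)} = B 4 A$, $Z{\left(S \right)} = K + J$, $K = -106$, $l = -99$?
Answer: $- \frac{8579679}{42489551} \approx -0.20192$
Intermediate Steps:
$J = -99$
$Z{\left(S \right)} = -205$ ($Z{\left(S \right)} = -106 - 99 = -205$)
$k{\left(A \right)} = - 16 A$ ($k{\left(A \right)} = \left(-4\right) 4 A = - 16 A$)
$\frac{Z{\left(102 \right)}}{-9752 - -14341} + \frac{k{\left(-182 \right)}}{-18518} = - \frac{205}{-9752 - -14341} + \frac{\left(-16\right) \left(-182\right)}{-18518} = - \frac{205}{-9752 + 14341} + 2912 \left(- \frac{1}{18518}\right) = - \frac{205}{4589} - \frac{1456}{9259} = - \frac{8579679}{42489551}$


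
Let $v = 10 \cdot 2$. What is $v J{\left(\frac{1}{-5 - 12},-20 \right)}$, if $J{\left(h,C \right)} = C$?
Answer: $-400$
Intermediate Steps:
$v = 20$
$v J{\left(\frac{1}{-5 - 12},-20 \right)} = 20 \left(-20\right) = -400$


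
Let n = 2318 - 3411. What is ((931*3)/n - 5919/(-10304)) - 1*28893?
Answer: -325423134501/11262272 ≈ -28895.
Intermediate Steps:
n = -1093
((931*3)/n - 5919/(-10304)) - 1*28893 = ((931*3)/(-1093) - 5919/(-10304)) - 1*28893 = (2793*(-1/1093) - 5919*(-1/10304)) - 28893 = (-2793/1093 + 5919/10304) - 28893 = -22309605/11262272 - 28893 = -325423134501/11262272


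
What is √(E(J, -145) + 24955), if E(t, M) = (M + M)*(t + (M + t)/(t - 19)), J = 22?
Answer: 3*√3385 ≈ 174.54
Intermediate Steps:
E(t, M) = 2*M*(t + (M + t)/(-19 + t)) (E(t, M) = (2*M)*(t + (M + t)/(-19 + t)) = 2*M*(t + (M + t)/(-19 + t)))
√(E(J, -145) + 24955) = √(2*(-145)*(-145 + 22² - 18*22)/(-19 + 22) + 24955) = √(2*(-145)*(-145 + 484 - 396)/3 + 24955) = √(2*(-145)*(⅓)*(-57) + 24955) = √(5510 + 24955) = √30465 = 3*√3385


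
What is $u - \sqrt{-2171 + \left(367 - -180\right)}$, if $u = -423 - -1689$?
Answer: $1266 - 2 i \sqrt{406} \approx 1266.0 - 40.299 i$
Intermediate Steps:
$u = 1266$ ($u = -423 + 1689 = 1266$)
$u - \sqrt{-2171 + \left(367 - -180\right)} = 1266 - \sqrt{-2171 + \left(367 - -180\right)} = 1266 - \sqrt{-2171 + \left(367 + 180\right)} = 1266 - \sqrt{-2171 + 547} = 1266 - \sqrt{-1624} = 1266 - 2 i \sqrt{406}$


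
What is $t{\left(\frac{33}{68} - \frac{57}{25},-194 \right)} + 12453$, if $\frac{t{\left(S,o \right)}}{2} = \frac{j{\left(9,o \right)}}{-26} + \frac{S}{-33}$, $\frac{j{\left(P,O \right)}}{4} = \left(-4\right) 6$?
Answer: $\frac{1514572971}{121550} \approx 12461.0$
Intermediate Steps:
$j{\left(P,O \right)} = -96$ ($j{\left(P,O \right)} = 4 \left(\left(-4\right) 6\right) = 4 \left(-24\right) = -96$)
$t{\left(S,o \right)} = \frac{96}{13} - \frac{2 S}{33}$ ($t{\left(S,o \right)} = 2 \left(- \frac{96}{-26} + \frac{S}{-33}\right) = 2 \left(\left(-96\right) \left(- \frac{1}{26}\right) + S \left(- \frac{1}{33}\right)\right) = 2 \left(\frac{48}{13} - \frac{S}{33}\right) = \frac{96}{13} - \frac{2 S}{33}$)
$t{\left(\frac{33}{68} - \frac{57}{25},-194 \right)} + 12453 = \left(\frac{96}{13} - \frac{2 \left(\frac{33}{68} - \frac{57}{25}\right)}{33}\right) + 12453 = \left(\frac{96}{13} - - \frac{1017}{9350}\right) + 12453 = \left(\frac{96}{13} + \frac{1017}{9350}\right) + 12453 = \frac{910821}{121550} + 12453 = \frac{1514572971}{121550}$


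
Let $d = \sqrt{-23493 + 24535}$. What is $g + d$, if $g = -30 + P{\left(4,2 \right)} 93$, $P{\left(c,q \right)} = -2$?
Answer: $-216 + \sqrt{1042} \approx -183.72$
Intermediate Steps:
$d = \sqrt{1042} \approx 32.28$
$g = -216$ ($g = -30 - 186 = -216$)
$g + d = -216 + \sqrt{1042}$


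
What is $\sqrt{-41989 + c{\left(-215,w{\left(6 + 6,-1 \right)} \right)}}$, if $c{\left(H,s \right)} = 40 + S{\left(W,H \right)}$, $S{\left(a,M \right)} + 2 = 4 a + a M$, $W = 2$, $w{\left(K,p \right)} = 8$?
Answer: $i \sqrt{42373} \approx 205.85 i$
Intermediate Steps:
$S{\left(a,M \right)} = -2 + 4 a + M a$ ($S{\left(a,M \right)} = -2 + \left(4 a + a M\right) = -2 + \left(4 a + M a\right) = -2 + 4 a + M a$)
$c{\left(H,s \right)} = 46 + 2 H$ ($c{\left(H,s \right)} = 40 + \left(-2 + 4 \cdot 2 + H 2\right) = 40 + \left(-2 + 8 + 2 H\right) = 40 + \left(6 + 2 H\right) = 46 + 2 H$)
$\sqrt{-41989 + c{\left(-215,w{\left(6 + 6,-1 \right)} \right)}} = \sqrt{-41989 + \left(46 + 2 \left(-215\right)\right)} = \sqrt{-41989 + \left(46 - 430\right)} = \sqrt{-41989 - 384} = \sqrt{-42373} = i \sqrt{42373}$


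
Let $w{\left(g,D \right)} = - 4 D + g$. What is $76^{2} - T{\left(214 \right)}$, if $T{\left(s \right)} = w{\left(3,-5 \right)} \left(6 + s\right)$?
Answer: $716$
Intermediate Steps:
$w{\left(g,D \right)} = g - 4 D$
$T{\left(s \right)} = 138 + 23 s$ ($T{\left(s \right)} = \left(3 - -20\right) \left(6 + s\right) = \left(3 + 20\right) \left(6 + s\right) = 23 \left(6 + s\right) = 138 + 23 s$)
$76^{2} - T{\left(214 \right)} = 76^{2} - \left(138 + 23 \cdot 214\right) = 5776 - \left(138 + 4922\right) = 5776 - 5060 = 716$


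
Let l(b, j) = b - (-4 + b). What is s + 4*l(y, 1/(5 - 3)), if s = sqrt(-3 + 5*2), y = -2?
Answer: 16 + sqrt(7) ≈ 18.646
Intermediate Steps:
l(b, j) = 4 (l(b, j) = b + (4 - b) = 4)
s = sqrt(7) (s = sqrt(-3 + 10) = sqrt(7) ≈ 2.6458)
s + 4*l(y, 1/(5 - 3)) = sqrt(7) + 4*4 = sqrt(7) + 16 = 16 + sqrt(7)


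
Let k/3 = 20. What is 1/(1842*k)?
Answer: 1/110520 ≈ 9.0481e-6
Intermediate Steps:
k = 60 (k = 3*20 = 60)
1/(1842*k) = 1/(1842*60) = 1/110520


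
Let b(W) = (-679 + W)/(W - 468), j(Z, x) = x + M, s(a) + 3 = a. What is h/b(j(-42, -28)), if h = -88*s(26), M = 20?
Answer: -963424/687 ≈ -1402.4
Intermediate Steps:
s(a) = -3 + a
j(Z, x) = 20 + x (j(Z, x) = x + 20 = 20 + x)
h = -2024 (h = -88*(-3 + 26) = -88*23 = -2024)
b(W) = (-679 + W)/(-468 + W)
h/b(j(-42, -28)) = -2024*(-468 + (20 - 28))/(-679 + (20 - 28)) = -2024*(-468 - 8)/(-679 - 8) = -2024/(-687/(-476)) = -2024/((-1/476*(-687))) = -2024/687/476 = -2024*476/687 = -963424/687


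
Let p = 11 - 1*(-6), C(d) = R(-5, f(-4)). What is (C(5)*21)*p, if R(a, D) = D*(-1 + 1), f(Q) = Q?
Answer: 0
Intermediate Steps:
R(a, D) = 0 (R(a, D) = D*0 = 0)
C(d) = 0
p = 17 (p = 11 + 6 = 17)
(C(5)*21)*p = (0*21)*17 = 0*17 = 0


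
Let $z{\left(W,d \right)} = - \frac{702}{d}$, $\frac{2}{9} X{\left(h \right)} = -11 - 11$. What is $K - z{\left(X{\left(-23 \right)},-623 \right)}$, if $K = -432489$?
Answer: $- \frac{269441349}{623} \approx -4.3249 \cdot 10^{5}$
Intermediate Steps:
$X{\left(h \right)} = -99$ ($X{\left(h \right)} = \frac{9 \left(-11 - 11\right)}{2} = \frac{9}{2} \left(-22\right) = -99$)
$K - z{\left(X{\left(-23 \right)},-623 \right)} = -432489 - - \frac{702}{-623} = -432489 - \left(-702\right) \left(- \frac{1}{623}\right) = -432489 - \frac{702}{623} = - \frac{269441349}{623}$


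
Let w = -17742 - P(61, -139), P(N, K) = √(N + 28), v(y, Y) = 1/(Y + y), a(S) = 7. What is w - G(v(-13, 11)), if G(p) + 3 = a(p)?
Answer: -17746 - √89 ≈ -17755.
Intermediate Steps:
P(N, K) = √(28 + N)
G(p) = 4 (G(p) = -3 + 7 = 4)
w = -17742 - √89 (w = -17742 - √(28 + 61) = -17742 - √89 ≈ -17751.)
w - G(v(-13, 11)) = (-17742 - √89) - 1*4 = (-17742 - √89) - 4 = -17746 - √89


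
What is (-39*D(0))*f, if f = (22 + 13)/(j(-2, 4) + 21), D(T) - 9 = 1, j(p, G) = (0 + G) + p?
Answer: -13650/23 ≈ -593.48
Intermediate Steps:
j(p, G) = G + p
D(T) = 10 (D(T) = 9 + 1 = 10)
f = 35/23 (f = (22 + 13)/((4 - 2) + 21) = 35/(2 + 21) = 35/23 ≈ 1.5217)
(-39*D(0))*f = -39*10*(35/23) = -390*35/23 = -13650/23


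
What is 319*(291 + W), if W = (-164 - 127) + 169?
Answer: 53911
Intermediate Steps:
W = -122 (W = -291 + 169 = -122)
319*(291 + W) = 319*(291 - 122) = 319*169 = 53911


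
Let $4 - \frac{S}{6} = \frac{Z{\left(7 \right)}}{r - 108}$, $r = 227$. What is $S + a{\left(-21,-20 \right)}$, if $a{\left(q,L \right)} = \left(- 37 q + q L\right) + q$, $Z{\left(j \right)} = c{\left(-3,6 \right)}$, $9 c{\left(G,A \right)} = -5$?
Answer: $\frac{428410}{357} \approx 1200.0$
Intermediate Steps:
$c{\left(G,A \right)} = - \frac{5}{9}$ ($c{\left(G,A \right)} = \frac{1}{9} \left(-5\right) = - \frac{5}{9}$)
$Z{\left(j \right)} = - \frac{5}{9}$
$a{\left(q,L \right)} = - 36 q + L q$ ($a{\left(q,L \right)} = \left(- 37 q + L q\right) + q = - 36 q + L q$)
$S = \frac{8578}{357}$ ($S = 24 - 6 \left(- \frac{5}{9 \left(227 - 108\right)}\right) = 24 - 6 \left(- \frac{5}{9 \cdot 119}\right) = 24 - 6 \left(\left(- \frac{5}{9}\right) \frac{1}{119}\right) = 24 - - \frac{10}{357} = 24 + \frac{10}{357} = \frac{8578}{357} \approx 24.028$)
$S + a{\left(-21,-20 \right)} = \frac{8578}{357} - 21 \left(-36 - 20\right) = \frac{8578}{357} - -1176 = \frac{8578}{357} + 1176 = \frac{428410}{357}$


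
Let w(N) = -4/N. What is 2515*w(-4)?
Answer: 2515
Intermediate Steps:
2515*w(-4) = 2515*(-4/(-4)) = 2515*(-4*(-¼)) = 2515*1 = 2515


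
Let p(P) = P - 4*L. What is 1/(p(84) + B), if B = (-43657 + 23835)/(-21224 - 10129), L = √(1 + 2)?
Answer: 41597185161/3496869879722 + 983010609*√3/1748434939861 ≈ 0.012869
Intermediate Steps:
L = √3 ≈ 1.7320
p(P) = P - 4*√3
B = 19822/31353 (B = -19822/(-31353) = -19822*(-1/31353) = 19822/31353 ≈ 0.63222)
1/(p(84) + B) = 1/((84 - 4*√3) + 19822/31353) = 1/(2653474/31353 - 4*√3)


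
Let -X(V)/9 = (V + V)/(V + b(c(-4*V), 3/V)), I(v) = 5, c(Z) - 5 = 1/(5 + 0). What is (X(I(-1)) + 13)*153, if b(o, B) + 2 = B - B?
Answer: -2601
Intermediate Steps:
c(Z) = 26/5 (c(Z) = 5 + 1/(5 + 0) = 5 + 1/5 = 26/5)
b(o, B) = -2 (b(o, B) = -2 + (B - B) = -2 + 0 = -2)
X(V) = -18*V/(-2 + V) (X(V) = -9*(V + V)/(V - 2) = -9*2*V/(-2 + V) = -18*V/(-2 + V))
(X(I(-1)) + 13)*153 = (-18*5/(-2 + 5) + 13)*153 = (-18*5/3 + 13)*153 = (-18*5*1/3 + 13)*153 = (-30 + 13)*153 = -17*153 = -2601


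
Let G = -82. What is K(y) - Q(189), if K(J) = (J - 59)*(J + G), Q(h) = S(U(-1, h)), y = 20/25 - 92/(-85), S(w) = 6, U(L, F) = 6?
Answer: 1320768/289 ≈ 4570.1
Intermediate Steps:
y = 32/17 (y = 20*(1/25) - 92*(-1/85) = ⅘ + 92/85 = 32/17 ≈ 1.8824)
Q(h) = 6
K(J) = (-82 + J)*(-59 + J) (K(J) = (J - 59)*(J - 82) = (-59 + J)*(-82 + J) = (-82 + J)*(-59 + J))
K(y) - Q(189) = (4838 + (32/17)² - 141*32/17) - 1*6 = (4838 + 1024/289 - 4512/17) - 6 = 1322502/289 - 6 = 1320768/289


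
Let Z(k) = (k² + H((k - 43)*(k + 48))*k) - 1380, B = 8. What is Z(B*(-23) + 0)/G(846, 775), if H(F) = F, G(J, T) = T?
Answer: -5647972/775 ≈ -7287.7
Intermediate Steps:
Z(k) = -1380 + k² + k*(-43 + k)*(48 + k) (Z(k) = (k² + ((k - 43)*(k + 48))*k) - 1380 = (k² + ((-43 + k)*(48 + k))*k) - 1380 = (k² + k*(-43 + k)*(48 + k)) - 1380 = -1380 + k² + k*(-43 + k)*(48 + k))
Z(B*(-23) + 0)/G(846, 775) = (-1380 + (8*(-23) + 0)³ - 2064*(8*(-23) + 0) + 6*(8*(-23) + 0)²)/775 = (-1380 + (-184 + 0)³ - 2064*(-184 + 0) + 6*(-184 + 0)²)*(1/775) = (-1380 + (-184)³ - 2064*(-184) + 6*(-184)²)*(1/775) = (-1380 - 6229504 + 379776 + 6*33856)*(1/775) = (-1380 - 6229504 + 379776 + 203136)*(1/775) = -5647972*1/775 = -5647972/775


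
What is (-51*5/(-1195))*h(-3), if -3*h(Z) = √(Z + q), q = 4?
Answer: -17/239 ≈ -0.071130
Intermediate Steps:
h(Z) = -√(4 + Z)/3 (h(Z) = -√(Z + 4)/3 = -√(4 + Z)/3)
(-51*5/(-1195))*h(-3) = (-51*5/(-1195))*(-√(4 - 3)/3) = (-255*(-1/1195))*(-√1/3) = 51*(-⅓*1)/239 = (51/239)*(-⅓) = -17/239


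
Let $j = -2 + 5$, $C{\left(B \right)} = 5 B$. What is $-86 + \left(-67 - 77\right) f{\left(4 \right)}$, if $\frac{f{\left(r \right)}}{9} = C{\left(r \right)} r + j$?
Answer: $-107654$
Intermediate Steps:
$j = 3$
$f{\left(r \right)} = 27 + 45 r^{2}$ ($f{\left(r \right)} = 9 \left(5 r r + 3\right) = 9 \left(5 r^{2} + 3\right) = 9 \left(3 + 5 r^{2}\right) = 27 + 45 r^{2}$)
$-86 + \left(-67 - 77\right) f{\left(4 \right)} = -86 + \left(-67 - 77\right) \left(27 + 45 \cdot 4^{2}\right) = -86 - 144 \left(27 + 45 \cdot 16\right) = -86 - 144 \left(27 + 720\right) = -86 - 107568 = -107654$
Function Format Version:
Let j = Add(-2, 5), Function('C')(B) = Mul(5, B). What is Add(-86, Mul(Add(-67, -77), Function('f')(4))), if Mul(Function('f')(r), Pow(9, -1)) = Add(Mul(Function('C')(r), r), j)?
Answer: -107654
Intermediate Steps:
j = 3
Function('f')(r) = Add(27, Mul(45, Pow(r, 2))) (Function('f')(r) = Mul(9, Add(Mul(Mul(5, r), r), 3)) = Mul(9, Add(Mul(5, Pow(r, 2)), 3)) = Mul(9, Add(3, Mul(5, Pow(r, 2)))) = Add(27, Mul(45, Pow(r, 2))))
Add(-86, Mul(Add(-67, -77), Function('f')(4))) = Add(-86, Mul(Add(-67, -77), Add(27, Mul(45, Pow(4, 2))))) = Add(-86, Mul(-144, Add(27, Mul(45, 16)))) = Add(-86, Mul(-144, Add(27, 720))) = Add(-86, Mul(-144, 747)) = Add(-86, -107568) = -107654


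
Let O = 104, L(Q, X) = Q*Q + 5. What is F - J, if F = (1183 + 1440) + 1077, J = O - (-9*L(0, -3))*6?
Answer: 3326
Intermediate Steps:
L(Q, X) = 5 + Q**2 (L(Q, X) = Q**2 + 5 = 5 + Q**2)
J = 374 (J = 104 - (-9*(5 + 0**2))*6 = 104 - (-9*(5 + 0))*6 = 104 - (-9*5)*6 = 104 - (-45)*6 = 104 - 1*(-270) = 104 + 270 = 374)
F = 3700 (F = 2623 + 1077 = 3700)
F - J = 3700 - 1*374 = 3700 - 374 = 3326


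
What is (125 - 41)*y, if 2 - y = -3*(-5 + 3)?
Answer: -336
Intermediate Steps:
y = -4 (y = 2 - (-3)*(-5 + 3) = 2 - (-3)*(-2) = 2 - 1*6 = 2 - 6 = -4)
(125 - 41)*y = (125 - 41)*(-4) = 84*(-4) = -336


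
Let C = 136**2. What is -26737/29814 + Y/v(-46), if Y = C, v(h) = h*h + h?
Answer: 82682359/10285830 ≈ 8.0385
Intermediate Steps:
v(h) = h + h**2 (v(h) = h**2 + h = h + h**2)
C = 18496
Y = 18496
-26737/29814 + Y/v(-46) = -26737/29814 + 18496/((-46*(1 - 46))) = -26737*1/29814 + 18496/((-46*(-45))) = -26737/29814 + 18496/2070 = -26737/29814 + 18496*(1/2070) = -26737/29814 + 9248/1035 = 82682359/10285830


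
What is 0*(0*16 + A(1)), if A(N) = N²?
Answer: 0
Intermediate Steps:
0*(0*16 + A(1)) = 0*(0*16 + 1²) = 0*(0 + 1) = 0*1 = 0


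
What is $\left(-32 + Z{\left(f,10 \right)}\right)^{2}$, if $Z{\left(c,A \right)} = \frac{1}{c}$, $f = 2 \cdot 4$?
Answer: $\frac{65025}{64} \approx 1016.0$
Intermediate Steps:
$f = 8$
$\left(-32 + Z{\left(f,10 \right)}\right)^{2} = \left(-32 + \frac{1}{8}\right)^{2} = \left(- \frac{255}{8}\right)^{2} = \frac{65025}{64}$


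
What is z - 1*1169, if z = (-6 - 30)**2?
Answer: 127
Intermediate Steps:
z = 1296 (z = (-36)**2 = 1296)
z - 1*1169 = 1296 - 1*1169 = 1296 - 1169 = 127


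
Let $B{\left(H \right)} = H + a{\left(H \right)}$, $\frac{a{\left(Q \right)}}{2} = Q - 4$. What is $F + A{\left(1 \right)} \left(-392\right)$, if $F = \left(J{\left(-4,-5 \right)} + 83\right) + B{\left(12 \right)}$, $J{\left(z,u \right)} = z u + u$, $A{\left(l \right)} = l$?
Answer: $-266$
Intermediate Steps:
$a{\left(Q \right)} = -8 + 2 Q$ ($a{\left(Q \right)} = 2 \left(Q - 4\right) = 2 \left(-4 + Q\right) = -8 + 2 Q$)
$J{\left(z,u \right)} = u + u z$ ($J{\left(z,u \right)} = u z + u = u + u z$)
$B{\left(H \right)} = -8 + 3 H$ ($B{\left(H \right)} = H + \left(-8 + 2 H\right) = -8 + 3 H$)
$F = 126$ ($F = \left(- 5 \left(1 - 4\right) + 83\right) + \left(-8 + 3 \cdot 12\right) = \left(\left(-5\right) \left(-3\right) + 83\right) + \left(-8 + 36\right) = \left(15 + 83\right) + 28 = 98 + 28 = 126$)
$F + A{\left(1 \right)} \left(-392\right) = 126 + 1 \left(-392\right) = 126 - 392 = -266$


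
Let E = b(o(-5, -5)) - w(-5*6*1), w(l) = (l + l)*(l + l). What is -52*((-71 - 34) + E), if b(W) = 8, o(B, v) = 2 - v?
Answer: 192244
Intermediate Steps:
w(l) = 4*l² (w(l) = (2*l)*(2*l) = 4*l²)
E = -3592 (E = 8 - 4*(-5*6*1)² = 8 - 4*(-30*1)² = 8 - 4*(-30)² = 8 - 4*900 = 8 - 1*3600 = 8 - 3600 = -3592)
-52*((-71 - 34) + E) = -52*((-71 - 34) - 3592) = -52*(-105 - 3592) = -52*(-3697) = 192244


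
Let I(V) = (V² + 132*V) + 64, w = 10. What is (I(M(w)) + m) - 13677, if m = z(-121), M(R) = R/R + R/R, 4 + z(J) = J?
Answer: -13470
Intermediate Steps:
z(J) = -4 + J
M(R) = 2 (M(R) = 1 + 1 = 2)
m = -125 (m = -4 - 121 = -125)
I(V) = 64 + V² + 132*V
(I(M(w)) + m) - 13677 = ((64 + 2² + 132*2) - 125) - 13677 = ((64 + 4 + 264) - 125) - 13677 = (332 - 125) - 13677 = 207 - 13677 = -13470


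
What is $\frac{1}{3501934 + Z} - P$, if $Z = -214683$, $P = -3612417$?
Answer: $\frac{11874921395668}{3287251} \approx 3.6124 \cdot 10^{6}$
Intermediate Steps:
$\frac{1}{3501934 + Z} - P = \frac{1}{3501934 - 214683} - -3612417 = \frac{1}{3287251} + 3612417 = \frac{11874921395668}{3287251}$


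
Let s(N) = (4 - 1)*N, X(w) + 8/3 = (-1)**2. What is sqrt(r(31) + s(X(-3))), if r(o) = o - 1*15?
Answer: sqrt(11) ≈ 3.3166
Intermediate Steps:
r(o) = -15 + o (r(o) = o - 15 = -15 + o)
X(w) = -5/3 (X(w) = -8/3 + (-1)**2 = -8/3 + 1 = -5/3)
s(N) = 3*N
sqrt(r(31) + s(X(-3))) = sqrt((-15 + 31) + 3*(-5/3)) = sqrt(16 - 5) = sqrt(11)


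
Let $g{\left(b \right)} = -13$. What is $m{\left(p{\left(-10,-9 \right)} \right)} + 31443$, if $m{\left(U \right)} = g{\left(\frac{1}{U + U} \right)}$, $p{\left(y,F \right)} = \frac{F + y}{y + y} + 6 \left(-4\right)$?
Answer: $31430$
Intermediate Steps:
$p{\left(y,F \right)} = -24 + \frac{F + y}{2 y}$ ($p{\left(y,F \right)} = \frac{F + y}{2 y} - 24 = -24 + \frac{F + y}{2 y}$)
$m{\left(U \right)} = -13$
$m{\left(p{\left(-10,-9 \right)} \right)} + 31443 = -13 + 31443 = 31430$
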